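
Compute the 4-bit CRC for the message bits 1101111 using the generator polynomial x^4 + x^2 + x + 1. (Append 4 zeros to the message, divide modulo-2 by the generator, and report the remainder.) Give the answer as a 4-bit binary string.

Append 4 zeros: 11011110000. Divide by 10111 (XOR where the leading bit is 1):
  pos 0: 11011 XOR 10111 = 01100
  pos 1: 11001 XOR 10111 = 01110
  pos 2: 11101 XOR 10111 = 01010
  pos 3: 10100 XOR 10111 = 00011
  pos 6: 11000 XOR 10111 = 01111
Remainder (last 4 bits) = 1111. This is the CRC / FCS.

1111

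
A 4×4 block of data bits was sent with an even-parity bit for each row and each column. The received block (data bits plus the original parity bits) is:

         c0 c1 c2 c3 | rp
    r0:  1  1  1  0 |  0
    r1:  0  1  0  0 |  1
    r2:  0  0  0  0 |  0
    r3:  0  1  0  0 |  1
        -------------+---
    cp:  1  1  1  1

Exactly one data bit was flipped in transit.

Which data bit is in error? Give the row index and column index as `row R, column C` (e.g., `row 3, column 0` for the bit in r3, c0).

row 0, column 3

Recompute each row's even parity and compare to rp:
  r0: data parity 1, sent rp 0 → mismatch
  r1: data parity 1, sent rp 1 → ok
  r2: data parity 0, sent rp 0 → ok
  r3: data parity 1, sent rp 1 → ok
Recompute each column's even parity and compare to cp:
  c0: data parity 1, sent cp 1 → ok
  c1: data parity 1, sent cp 1 → ok
  c2: data parity 1, sent cp 1 → ok
  c3: data parity 0, sent cp 1 → mismatch
Exactly one row (r0) and one column (c3) fail → the flipped bit is at their intersection.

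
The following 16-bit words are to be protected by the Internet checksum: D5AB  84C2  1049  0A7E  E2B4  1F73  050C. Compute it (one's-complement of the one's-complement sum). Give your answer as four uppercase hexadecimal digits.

8396

One's-complement addition (fold any carry out of bit 15 back into bit 0):
  0xD5AB + 0x84C2 = 0x15A6D → wrap carry → 0x5A6E
  0x5A6E + 0x1049 = 0x06AB7
  0x6AB7 + 0x0A7E = 0x07535
  0x7535 + 0xE2B4 = 0x157E9 → wrap carry → 0x57EA
  0x57EA + 0x1F73 = 0x0775D
  0x775D + 0x050C = 0x07C69
One's-complement sum = 0x7C69.
Checksum = ~0x7C69 & 0xFFFF = 0x8396.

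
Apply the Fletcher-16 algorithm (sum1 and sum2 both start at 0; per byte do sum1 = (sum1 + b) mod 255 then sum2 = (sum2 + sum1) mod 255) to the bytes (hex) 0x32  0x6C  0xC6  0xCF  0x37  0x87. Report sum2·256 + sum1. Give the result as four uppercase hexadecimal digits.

Running sums (mod 255):
  after byte 0 (0x32): sum1=50, sum2=50
  after byte 1 (0x6C): sum1=158, sum2=208
  after byte 2 (0xC6): sum1=101, sum2=54
  after byte 3 (0xCF): sum1=53, sum2=107
  after byte 4 (0x37): sum1=108, sum2=215
  after byte 5 (0x87): sum1=243, sum2=203
Checksum = sum2·256 + sum1 = 203·256 + 243 = 52211 = 0xCBF3.

CBF3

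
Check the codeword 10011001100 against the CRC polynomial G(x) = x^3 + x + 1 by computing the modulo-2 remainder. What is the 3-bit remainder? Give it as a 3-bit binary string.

Modulo-2 division of 10011001100 by 1011:
  pos 0: 1001 XOR 1011 = 0010
  pos 2: 1010 XOR 1011 = 0001
  pos 5: 1011 XOR 1011 = 0000
Remainder = 000 (zero — the frame passes the CRC check).

000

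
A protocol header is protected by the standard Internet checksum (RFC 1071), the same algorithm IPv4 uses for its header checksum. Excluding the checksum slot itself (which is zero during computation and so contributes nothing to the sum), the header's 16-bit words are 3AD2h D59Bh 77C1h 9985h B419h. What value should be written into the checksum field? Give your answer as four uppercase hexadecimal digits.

2A31

One's-complement addition (fold any carry out of bit 15 back into bit 0):
  0x3AD2 + 0xD59B = 0x1106D → wrap carry → 0x106E
  0x106E + 0x77C1 = 0x0882F
  0x882F + 0x9985 = 0x121B4 → wrap carry → 0x21B5
  0x21B5 + 0xB419 = 0x0D5CE
One's-complement sum = 0xD5CE.
Checksum = ~0xD5CE & 0xFFFF = 0x2A31.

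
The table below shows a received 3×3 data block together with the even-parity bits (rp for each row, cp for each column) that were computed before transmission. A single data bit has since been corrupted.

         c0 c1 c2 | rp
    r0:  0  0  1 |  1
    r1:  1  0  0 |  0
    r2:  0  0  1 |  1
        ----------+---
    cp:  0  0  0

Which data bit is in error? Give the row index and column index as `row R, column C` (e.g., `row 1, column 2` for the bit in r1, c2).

Recompute each row's even parity and compare to rp:
  r0: data parity 1, sent rp 1 → ok
  r1: data parity 1, sent rp 0 → mismatch
  r2: data parity 1, sent rp 1 → ok
Recompute each column's even parity and compare to cp:
  c0: data parity 1, sent cp 0 → mismatch
  c1: data parity 0, sent cp 0 → ok
  c2: data parity 0, sent cp 0 → ok
Exactly one row (r1) and one column (c0) fail → the flipped bit is at their intersection.

row 1, column 0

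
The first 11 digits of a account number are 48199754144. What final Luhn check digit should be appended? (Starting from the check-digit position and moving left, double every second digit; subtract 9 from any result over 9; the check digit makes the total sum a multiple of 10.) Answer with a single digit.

8

Partial digits right→left: 4 4 1 4 5 7 9 9 1 8 4
Double every second digit counting from the check-digit position (so the 1st, 3rd, 5th, ... of the partial from the right).
  doubled (with −9 where >9): 8 2 1 9 2 8 → sum 30
  kept as-is: 4 4 7 9 8 → sum 32
Total = 30 + 32 = 62.
Check digit = (10 − (62 mod 10)) mod 10 = 8.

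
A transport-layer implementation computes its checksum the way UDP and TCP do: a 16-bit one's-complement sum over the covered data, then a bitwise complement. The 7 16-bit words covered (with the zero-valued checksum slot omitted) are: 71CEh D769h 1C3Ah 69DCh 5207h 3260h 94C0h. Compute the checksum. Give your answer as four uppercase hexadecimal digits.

One's-complement addition (fold any carry out of bit 15 back into bit 0):
  0x71CE + 0xD769 = 0x14937 → wrap carry → 0x4938
  0x4938 + 0x1C3A = 0x06572
  0x6572 + 0x69DC = 0x0CF4E
  0xCF4E + 0x5207 = 0x12155 → wrap carry → 0x2156
  0x2156 + 0x3260 = 0x053B6
  0x53B6 + 0x94C0 = 0x0E876
One's-complement sum = 0xE876.
Checksum = ~0xE876 & 0xFFFF = 0x1789.

1789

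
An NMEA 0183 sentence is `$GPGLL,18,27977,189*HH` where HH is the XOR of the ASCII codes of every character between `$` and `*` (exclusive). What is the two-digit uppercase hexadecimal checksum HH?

79

XOR the ASCII codes of the payload characters:
  'G' = 0x47 → acc = 0x47
  'P' = 0x50 → acc = 0x17
  'G' = 0x47 → acc = 0x50
  'L' = 0x4C → acc = 0x1C
  'L' = 0x4C → acc = 0x50
  ',' = 0x2C → acc = 0x7C
  '1' = 0x31 → acc = 0x4D
  '8' = 0x38 → acc = 0x75
  ',' = 0x2C → acc = 0x59
  '2' = 0x32 → acc = 0x6B
  '7' = 0x37 → acc = 0x5C
  '9' = 0x39 → acc = 0x65
  '7' = 0x37 → acc = 0x52
  '7' = 0x37 → acc = 0x65
  ',' = 0x2C → acc = 0x49
  '1' = 0x31 → acc = 0x78
  '8' = 0x38 → acc = 0x40
  '9' = 0x39 → acc = 0x79
Checksum = 0x79.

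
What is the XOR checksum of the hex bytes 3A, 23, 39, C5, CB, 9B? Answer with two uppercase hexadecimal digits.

B5

XOR the bytes together:
  start with 0x3A
  0x3A ⊕ 0x23 = 0x19
  0x19 ⊕ 0x39 = 0x20
  0x20 ⊕ 0xC5 = 0xE5
  0xE5 ⊕ 0xCB = 0x2E
  0x2E ⊕ 0x9B = 0xB5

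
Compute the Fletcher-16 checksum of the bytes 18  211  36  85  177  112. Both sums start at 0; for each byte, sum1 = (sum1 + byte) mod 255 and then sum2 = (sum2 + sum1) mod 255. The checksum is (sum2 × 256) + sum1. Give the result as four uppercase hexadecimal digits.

Running sums (mod 255):
  after byte 0 (18): sum1=18, sum2=18
  after byte 1 (211): sum1=229, sum2=247
  after byte 2 (36): sum1=10, sum2=2
  after byte 3 (85): sum1=95, sum2=97
  after byte 4 (177): sum1=17, sum2=114
  after byte 5 (112): sum1=129, sum2=243
Checksum = sum2·256 + sum1 = 243·256 + 129 = 62337 = 0xF381.

F381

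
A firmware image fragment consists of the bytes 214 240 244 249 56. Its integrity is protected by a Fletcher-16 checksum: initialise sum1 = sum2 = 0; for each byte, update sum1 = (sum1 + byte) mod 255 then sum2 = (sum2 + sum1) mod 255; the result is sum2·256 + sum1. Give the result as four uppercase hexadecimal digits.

Running sums (mod 255):
  after byte 0 (214): sum1=214, sum2=214
  after byte 1 (240): sum1=199, sum2=158
  after byte 2 (244): sum1=188, sum2=91
  after byte 3 (249): sum1=182, sum2=18
  after byte 4 (56): sum1=238, sum2=1
Checksum = sum2·256 + sum1 = 1·256 + 238 = 494 = 0x01EE.

01EE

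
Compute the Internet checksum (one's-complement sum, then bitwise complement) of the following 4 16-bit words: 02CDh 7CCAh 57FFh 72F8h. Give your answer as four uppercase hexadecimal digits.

One's-complement addition (fold any carry out of bit 15 back into bit 0):
  0x02CD + 0x7CCA = 0x07F97
  0x7F97 + 0x57FF = 0x0D796
  0xD796 + 0x72F8 = 0x14A8E → wrap carry → 0x4A8F
One's-complement sum = 0x4A8F.
Checksum = ~0x4A8F & 0xFFFF = 0xB570.

B570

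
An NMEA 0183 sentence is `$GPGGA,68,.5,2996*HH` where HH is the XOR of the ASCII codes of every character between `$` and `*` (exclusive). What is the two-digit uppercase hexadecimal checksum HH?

6B

XOR the ASCII codes of the payload characters:
  'G' = 0x47 → acc = 0x47
  'P' = 0x50 → acc = 0x17
  'G' = 0x47 → acc = 0x50
  'G' = 0x47 → acc = 0x17
  'A' = 0x41 → acc = 0x56
  ',' = 0x2C → acc = 0x7A
  '6' = 0x36 → acc = 0x4C
  '8' = 0x38 → acc = 0x74
  ',' = 0x2C → acc = 0x58
  '.' = 0x2E → acc = 0x76
  '5' = 0x35 → acc = 0x43
  ',' = 0x2C → acc = 0x6F
  '2' = 0x32 → acc = 0x5D
  '9' = 0x39 → acc = 0x64
  '9' = 0x39 → acc = 0x5D
  '6' = 0x36 → acc = 0x6B
Checksum = 0x6B.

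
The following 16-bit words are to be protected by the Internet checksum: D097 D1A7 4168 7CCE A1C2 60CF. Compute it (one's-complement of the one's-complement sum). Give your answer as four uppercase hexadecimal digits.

9CF7

One's-complement addition (fold any carry out of bit 15 back into bit 0):
  0xD097 + 0xD1A7 = 0x1A23E → wrap carry → 0xA23F
  0xA23F + 0x4168 = 0x0E3A7
  0xE3A7 + 0x7CCE = 0x16075 → wrap carry → 0x6076
  0x6076 + 0xA1C2 = 0x10238 → wrap carry → 0x0239
  0x0239 + 0x60CF = 0x06308
One's-complement sum = 0x6308.
Checksum = ~0x6308 & 0xFFFF = 0x9CF7.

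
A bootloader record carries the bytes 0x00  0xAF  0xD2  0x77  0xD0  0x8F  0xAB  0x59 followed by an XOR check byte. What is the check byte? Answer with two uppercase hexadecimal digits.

A7

XOR the bytes together:
  start with 0x00
  0x00 ⊕ 0xAF = 0xAF
  0xAF ⊕ 0xD2 = 0x7D
  0x7D ⊕ 0x77 = 0x0A
  0x0A ⊕ 0xD0 = 0xDA
  0xDA ⊕ 0x8F = 0x55
  0x55 ⊕ 0xAB = 0xFE
  0xFE ⊕ 0x59 = 0xA7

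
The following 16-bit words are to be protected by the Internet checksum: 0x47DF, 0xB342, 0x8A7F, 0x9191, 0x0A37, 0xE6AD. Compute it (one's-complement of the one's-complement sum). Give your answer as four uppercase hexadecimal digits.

One's-complement addition (fold any carry out of bit 15 back into bit 0):
  0x47DF + 0xB342 = 0x0FB21
  0xFB21 + 0x8A7F = 0x185A0 → wrap carry → 0x85A1
  0x85A1 + 0x9191 = 0x11732 → wrap carry → 0x1733
  0x1733 + 0x0A37 = 0x0216A
  0x216A + 0xE6AD = 0x10817 → wrap carry → 0x0818
One's-complement sum = 0x0818.
Checksum = ~0x0818 & 0xFFFF = 0xF7E7.

F7E7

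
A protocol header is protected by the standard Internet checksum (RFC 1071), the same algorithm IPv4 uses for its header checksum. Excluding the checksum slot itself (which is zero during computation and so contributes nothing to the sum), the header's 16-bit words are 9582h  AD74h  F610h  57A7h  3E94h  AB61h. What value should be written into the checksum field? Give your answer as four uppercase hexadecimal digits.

One's-complement addition (fold any carry out of bit 15 back into bit 0):
  0x9582 + 0xAD74 = 0x142F6 → wrap carry → 0x42F7
  0x42F7 + 0xF610 = 0x13907 → wrap carry → 0x3908
  0x3908 + 0x57A7 = 0x090AF
  0x90AF + 0x3E94 = 0x0CF43
  0xCF43 + 0xAB61 = 0x17AA4 → wrap carry → 0x7AA5
One's-complement sum = 0x7AA5.
Checksum = ~0x7AA5 & 0xFFFF = 0x855A.

855A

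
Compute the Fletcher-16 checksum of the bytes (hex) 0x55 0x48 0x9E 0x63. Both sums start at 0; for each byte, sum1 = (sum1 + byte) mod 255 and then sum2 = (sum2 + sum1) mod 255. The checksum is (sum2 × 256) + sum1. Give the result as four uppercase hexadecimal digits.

Running sums (mod 255):
  after byte 0 (0x55): sum1=85, sum2=85
  after byte 1 (0x48): sum1=157, sum2=242
  after byte 2 (0x9E): sum1=60, sum2=47
  after byte 3 (0x63): sum1=159, sum2=206
Checksum = sum2·256 + sum1 = 206·256 + 159 = 52895 = 0xCE9F.

CE9F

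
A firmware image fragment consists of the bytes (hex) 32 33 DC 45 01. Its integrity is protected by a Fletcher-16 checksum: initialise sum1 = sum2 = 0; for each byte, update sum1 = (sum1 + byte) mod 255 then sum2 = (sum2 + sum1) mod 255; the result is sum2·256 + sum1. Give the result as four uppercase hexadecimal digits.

Running sums (mod 255):
  after byte 0 (32): sum1=50, sum2=50
  after byte 1 (33): sum1=101, sum2=151
  after byte 2 (DC): sum1=66, sum2=217
  after byte 3 (45): sum1=135, sum2=97
  after byte 4 (01): sum1=136, sum2=233
Checksum = sum2·256 + sum1 = 233·256 + 136 = 59784 = 0xE988.

E988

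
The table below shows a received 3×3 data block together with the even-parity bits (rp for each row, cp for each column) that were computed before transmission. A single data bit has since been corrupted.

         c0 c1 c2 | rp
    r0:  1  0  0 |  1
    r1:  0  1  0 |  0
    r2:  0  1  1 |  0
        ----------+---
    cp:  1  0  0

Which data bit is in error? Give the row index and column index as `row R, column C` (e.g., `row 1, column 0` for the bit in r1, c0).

Recompute each row's even parity and compare to rp:
  r0: data parity 1, sent rp 1 → ok
  r1: data parity 1, sent rp 0 → mismatch
  r2: data parity 0, sent rp 0 → ok
Recompute each column's even parity and compare to cp:
  c0: data parity 1, sent cp 1 → ok
  c1: data parity 0, sent cp 0 → ok
  c2: data parity 1, sent cp 0 → mismatch
Exactly one row (r1) and one column (c2) fail → the flipped bit is at their intersection.

row 1, column 2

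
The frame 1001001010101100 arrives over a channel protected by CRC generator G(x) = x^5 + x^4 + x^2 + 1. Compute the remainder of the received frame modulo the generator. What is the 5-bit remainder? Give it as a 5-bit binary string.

10110

Modulo-2 division of 1001001010101100 by 110101:
  pos 0: 100100 XOR 110101 = 010001
  pos 1: 100011 XOR 110101 = 010110
  pos 2: 101100 XOR 110101 = 011001
  pos 3: 110011 XOR 110101 = 000110
  pos 6: 110010 XOR 110101 = 000111
  pos 9: 111110 XOR 110101 = 001011
Remainder = 10110 (nonzero — an error is detected).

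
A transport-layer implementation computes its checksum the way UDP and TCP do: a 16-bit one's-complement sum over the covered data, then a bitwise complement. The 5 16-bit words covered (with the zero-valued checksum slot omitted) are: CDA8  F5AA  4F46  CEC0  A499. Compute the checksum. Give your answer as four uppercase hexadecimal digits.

One's-complement addition (fold any carry out of bit 15 back into bit 0):
  0xCDA8 + 0xF5AA = 0x1C352 → wrap carry → 0xC353
  0xC353 + 0x4F46 = 0x11299 → wrap carry → 0x129A
  0x129A + 0xCEC0 = 0x0E15A
  0xE15A + 0xA499 = 0x185F3 → wrap carry → 0x85F4
One's-complement sum = 0x85F4.
Checksum = ~0x85F4 & 0xFFFF = 0x7A0B.

7A0B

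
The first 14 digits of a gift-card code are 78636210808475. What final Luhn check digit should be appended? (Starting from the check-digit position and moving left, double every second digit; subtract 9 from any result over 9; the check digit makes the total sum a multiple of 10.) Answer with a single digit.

1

Partial digits right→left: 5 7 4 8 0 8 0 1 2 6 3 6 8 7
Double every second digit counting from the check-digit position (so the 1st, 3rd, 5th, ... of the partial from the right).
  doubled (with −9 where >9): 1 8 0 0 4 6 7 → sum 26
  kept as-is: 7 8 8 1 6 6 7 → sum 43
Total = 26 + 43 = 69.
Check digit = (10 − (69 mod 10)) mod 10 = 1.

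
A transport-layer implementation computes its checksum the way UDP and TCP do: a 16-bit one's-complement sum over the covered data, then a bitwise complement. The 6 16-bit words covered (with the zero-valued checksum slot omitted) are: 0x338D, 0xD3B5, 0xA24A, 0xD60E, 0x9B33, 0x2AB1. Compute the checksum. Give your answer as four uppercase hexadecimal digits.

BA7E

One's-complement addition (fold any carry out of bit 15 back into bit 0):
  0x338D + 0xD3B5 = 0x10742 → wrap carry → 0x0743
  0x0743 + 0xA24A = 0x0A98D
  0xA98D + 0xD60E = 0x17F9B → wrap carry → 0x7F9C
  0x7F9C + 0x9B33 = 0x11ACF → wrap carry → 0x1AD0
  0x1AD0 + 0x2AB1 = 0x04581
One's-complement sum = 0x4581.
Checksum = ~0x4581 & 0xFFFF = 0xBA7E.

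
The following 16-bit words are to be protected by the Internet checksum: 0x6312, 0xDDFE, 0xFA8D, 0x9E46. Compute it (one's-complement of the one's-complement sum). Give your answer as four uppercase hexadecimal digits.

261A

One's-complement addition (fold any carry out of bit 15 back into bit 0):
  0x6312 + 0xDDFE = 0x14110 → wrap carry → 0x4111
  0x4111 + 0xFA8D = 0x13B9E → wrap carry → 0x3B9F
  0x3B9F + 0x9E46 = 0x0D9E5
One's-complement sum = 0xD9E5.
Checksum = ~0xD9E5 & 0xFFFF = 0x261A.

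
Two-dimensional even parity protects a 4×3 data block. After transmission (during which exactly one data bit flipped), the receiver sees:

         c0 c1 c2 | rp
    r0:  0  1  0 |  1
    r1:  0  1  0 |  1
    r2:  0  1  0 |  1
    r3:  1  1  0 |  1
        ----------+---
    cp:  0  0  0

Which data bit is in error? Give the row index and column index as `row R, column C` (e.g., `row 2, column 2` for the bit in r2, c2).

row 3, column 0

Recompute each row's even parity and compare to rp:
  r0: data parity 1, sent rp 1 → ok
  r1: data parity 1, sent rp 1 → ok
  r2: data parity 1, sent rp 1 → ok
  r3: data parity 0, sent rp 1 → mismatch
Recompute each column's even parity and compare to cp:
  c0: data parity 1, sent cp 0 → mismatch
  c1: data parity 0, sent cp 0 → ok
  c2: data parity 0, sent cp 0 → ok
Exactly one row (r3) and one column (c0) fail → the flipped bit is at their intersection.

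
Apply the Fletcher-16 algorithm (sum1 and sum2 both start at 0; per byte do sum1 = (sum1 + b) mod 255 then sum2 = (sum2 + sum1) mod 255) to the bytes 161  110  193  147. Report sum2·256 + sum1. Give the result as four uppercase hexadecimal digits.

Running sums (mod 255):
  after byte 0 (161): sum1=161, sum2=161
  after byte 1 (110): sum1=16, sum2=177
  after byte 2 (193): sum1=209, sum2=131
  after byte 3 (147): sum1=101, sum2=232
Checksum = sum2·256 + sum1 = 232·256 + 101 = 59493 = 0xE865.

E865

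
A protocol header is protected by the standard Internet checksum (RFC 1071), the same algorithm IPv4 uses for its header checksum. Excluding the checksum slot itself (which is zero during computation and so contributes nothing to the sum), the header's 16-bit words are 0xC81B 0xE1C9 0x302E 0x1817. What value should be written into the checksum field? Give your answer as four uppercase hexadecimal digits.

One's-complement addition (fold any carry out of bit 15 back into bit 0):
  0xC81B + 0xE1C9 = 0x1A9E4 → wrap carry → 0xA9E5
  0xA9E5 + 0x302E = 0x0DA13
  0xDA13 + 0x1817 = 0x0F22A
One's-complement sum = 0xF22A.
Checksum = ~0xF22A & 0xFFFF = 0x0DD5.

0DD5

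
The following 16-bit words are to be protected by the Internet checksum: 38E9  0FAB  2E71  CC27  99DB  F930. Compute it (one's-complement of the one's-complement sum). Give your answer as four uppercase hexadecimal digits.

One's-complement addition (fold any carry out of bit 15 back into bit 0):
  0x38E9 + 0x0FAB = 0x04894
  0x4894 + 0x2E71 = 0x07705
  0x7705 + 0xCC27 = 0x1432C → wrap carry → 0x432D
  0x432D + 0x99DB = 0x0DD08
  0xDD08 + 0xF930 = 0x1D638 → wrap carry → 0xD639
One's-complement sum = 0xD639.
Checksum = ~0xD639 & 0xFFFF = 0x29C6.

29C6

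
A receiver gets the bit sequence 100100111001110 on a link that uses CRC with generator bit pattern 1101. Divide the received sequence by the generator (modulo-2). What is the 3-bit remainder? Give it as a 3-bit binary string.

000

Modulo-2 division of 100100111001110 by 1101:
  pos 0: 1001 XOR 1101 = 0100
  pos 1: 1000 XOR 1101 = 0101
  pos 2: 1010 XOR 1101 = 0111
  pos 3: 1111 XOR 1101 = 0010
  pos 5: 1011 XOR 1101 = 0110
  pos 6: 1100 XOR 1101 = 0001
  pos 9: 1011 XOR 1101 = 0110
  pos 10: 1101 XOR 1101 = 0000
Remainder = 000 (zero — the frame passes the CRC check).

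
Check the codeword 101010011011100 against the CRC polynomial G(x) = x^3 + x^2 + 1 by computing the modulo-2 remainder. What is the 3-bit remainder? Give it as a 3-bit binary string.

110

Modulo-2 division of 101010011011100 by 1101:
  pos 0: 1010 XOR 1101 = 0111
  pos 1: 1111 XOR 1101 = 0010
  pos 3: 1000 XOR 1101 = 0101
  pos 4: 1011 XOR 1101 = 0110
  pos 5: 1101 XOR 1101 = 0000
  pos 10: 1110 XOR 1101 = 0011
Remainder = 110 (nonzero — an error is detected).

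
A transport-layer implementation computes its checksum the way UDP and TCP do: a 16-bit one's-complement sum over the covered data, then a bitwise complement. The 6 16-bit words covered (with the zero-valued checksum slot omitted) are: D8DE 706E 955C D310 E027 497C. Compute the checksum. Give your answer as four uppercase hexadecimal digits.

One's-complement addition (fold any carry out of bit 15 back into bit 0):
  0xD8DE + 0x706E = 0x1494C → wrap carry → 0x494D
  0x494D + 0x955C = 0x0DEA9
  0xDEA9 + 0xD310 = 0x1B1B9 → wrap carry → 0xB1BA
  0xB1BA + 0xE027 = 0x191E1 → wrap carry → 0x91E2
  0x91E2 + 0x497C = 0x0DB5E
One's-complement sum = 0xDB5E.
Checksum = ~0xDB5E & 0xFFFF = 0x24A1.

24A1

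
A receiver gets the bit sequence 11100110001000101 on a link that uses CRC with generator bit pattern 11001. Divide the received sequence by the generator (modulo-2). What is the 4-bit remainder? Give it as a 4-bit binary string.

0010

Modulo-2 division of 11100110001000101 by 11001:
  pos 0: 11100 XOR 11001 = 00101
  pos 2: 10111 XOR 11001 = 01110
  pos 3: 11100 XOR 11001 = 00101
  pos 5: 10100 XOR 11001 = 01101
  pos 6: 11011 XOR 11001 = 00010
  pos 9: 10000 XOR 11001 = 01001
  pos 10: 10011 XOR 11001 = 01010
  pos 11: 10100 XOR 11001 = 01101
  pos 12: 11011 XOR 11001 = 00010
Remainder = 0010 (nonzero — an error is detected).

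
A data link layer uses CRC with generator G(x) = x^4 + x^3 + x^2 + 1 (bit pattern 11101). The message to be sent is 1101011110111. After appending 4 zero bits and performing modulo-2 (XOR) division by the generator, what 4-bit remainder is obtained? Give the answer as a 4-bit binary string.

1111

Append 4 zeros: 11010111101110000. Divide by 11101 (XOR where the leading bit is 1):
  pos 0: 11010 XOR 11101 = 00111
  pos 2: 11111 XOR 11101 = 00010
  pos 5: 10110 XOR 11101 = 01011
  pos 6: 10111 XOR 11101 = 01010
  pos 7: 10101 XOR 11101 = 01000
  pos 8: 10001 XOR 11101 = 01100
  pos 9: 11000 XOR 11101 = 00101
  pos 11: 10100 XOR 11101 = 01001
  pos 12: 10010 XOR 11101 = 01111
Remainder (last 4 bits) = 1111. This is the CRC / FCS.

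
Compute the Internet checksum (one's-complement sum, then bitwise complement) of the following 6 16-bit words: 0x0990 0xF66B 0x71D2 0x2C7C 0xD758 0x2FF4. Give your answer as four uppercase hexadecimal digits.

5A68

One's-complement addition (fold any carry out of bit 15 back into bit 0):
  0x0990 + 0xF66B = 0x0FFFB
  0xFFFB + 0x71D2 = 0x171CD → wrap carry → 0x71CE
  0x71CE + 0x2C7C = 0x09E4A
  0x9E4A + 0xD758 = 0x175A2 → wrap carry → 0x75A3
  0x75A3 + 0x2FF4 = 0x0A597
One's-complement sum = 0xA597.
Checksum = ~0xA597 & 0xFFFF = 0x5A68.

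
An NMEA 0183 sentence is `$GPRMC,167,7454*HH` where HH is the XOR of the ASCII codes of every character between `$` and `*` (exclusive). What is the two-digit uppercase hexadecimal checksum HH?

XOR the ASCII codes of the payload characters:
  'G' = 0x47 → acc = 0x47
  'P' = 0x50 → acc = 0x17
  'R' = 0x52 → acc = 0x45
  'M' = 0x4D → acc = 0x08
  'C' = 0x43 → acc = 0x4B
  ',' = 0x2C → acc = 0x67
  '1' = 0x31 → acc = 0x56
  '6' = 0x36 → acc = 0x60
  '7' = 0x37 → acc = 0x57
  ',' = 0x2C → acc = 0x7B
  '7' = 0x37 → acc = 0x4C
  '4' = 0x34 → acc = 0x78
  '5' = 0x35 → acc = 0x4D
  '4' = 0x34 → acc = 0x79
Checksum = 0x79.

79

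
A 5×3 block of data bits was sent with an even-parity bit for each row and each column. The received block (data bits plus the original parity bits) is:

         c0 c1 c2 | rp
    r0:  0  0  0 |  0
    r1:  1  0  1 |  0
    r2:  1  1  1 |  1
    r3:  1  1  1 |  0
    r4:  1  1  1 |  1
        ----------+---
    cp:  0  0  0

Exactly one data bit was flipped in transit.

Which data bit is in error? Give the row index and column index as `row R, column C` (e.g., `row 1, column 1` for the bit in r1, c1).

Recompute each row's even parity and compare to rp:
  r0: data parity 0, sent rp 0 → ok
  r1: data parity 0, sent rp 0 → ok
  r2: data parity 1, sent rp 1 → ok
  r3: data parity 1, sent rp 0 → mismatch
  r4: data parity 1, sent rp 1 → ok
Recompute each column's even parity and compare to cp:
  c0: data parity 0, sent cp 0 → ok
  c1: data parity 1, sent cp 0 → mismatch
  c2: data parity 0, sent cp 0 → ok
Exactly one row (r3) and one column (c1) fail → the flipped bit is at their intersection.

row 3, column 1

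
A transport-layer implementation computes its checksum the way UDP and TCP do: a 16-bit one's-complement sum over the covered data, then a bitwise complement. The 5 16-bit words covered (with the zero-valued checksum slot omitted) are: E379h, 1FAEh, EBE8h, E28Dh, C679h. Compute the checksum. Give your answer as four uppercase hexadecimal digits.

One's-complement addition (fold any carry out of bit 15 back into bit 0):
  0xE379 + 0x1FAE = 0x10327 → wrap carry → 0x0328
  0x0328 + 0xEBE8 = 0x0EF10
  0xEF10 + 0xE28D = 0x1D19D → wrap carry → 0xD19E
  0xD19E + 0xC679 = 0x19817 → wrap carry → 0x9818
One's-complement sum = 0x9818.
Checksum = ~0x9818 & 0xFFFF = 0x67E7.

67E7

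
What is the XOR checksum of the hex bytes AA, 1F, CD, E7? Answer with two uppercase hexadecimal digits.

XOR the bytes together:
  start with 0xAA
  0xAA ⊕ 0x1F = 0xB5
  0xB5 ⊕ 0xCD = 0x78
  0x78 ⊕ 0xE7 = 0x9F

9F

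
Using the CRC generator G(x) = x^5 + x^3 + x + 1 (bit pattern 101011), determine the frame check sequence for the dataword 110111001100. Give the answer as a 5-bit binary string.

00010

Append 5 zeros: 11011100110000000. Divide by 101011 (XOR where the leading bit is 1):
  pos 0: 110111 XOR 101011 = 011100
  pos 1: 111000 XOR 101011 = 010011
  pos 2: 100110 XOR 101011 = 001101
  pos 4: 110111 XOR 101011 = 011100
  pos 5: 111000 XOR 101011 = 010011
  pos 6: 100110 XOR 101011 = 001101
  pos 8: 110100 XOR 101011 = 011111
  pos 9: 111110 XOR 101011 = 010101
  pos 10: 101010 XOR 101011 = 000001
Remainder (last 5 bits) = 00010. This is the CRC / FCS.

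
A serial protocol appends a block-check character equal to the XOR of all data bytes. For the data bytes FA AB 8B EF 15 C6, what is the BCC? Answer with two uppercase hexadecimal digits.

E6

XOR the bytes together:
  start with 0xFA
  0xFA ⊕ 0xAB = 0x51
  0x51 ⊕ 0x8B = 0xDA
  0xDA ⊕ 0xEF = 0x35
  0x35 ⊕ 0x15 = 0x20
  0x20 ⊕ 0xC6 = 0xE6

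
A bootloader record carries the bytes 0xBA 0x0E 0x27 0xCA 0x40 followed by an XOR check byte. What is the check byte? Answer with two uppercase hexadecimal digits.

19

XOR the bytes together:
  start with 0xBA
  0xBA ⊕ 0x0E = 0xB4
  0xB4 ⊕ 0x27 = 0x93
  0x93 ⊕ 0xCA = 0x59
  0x59 ⊕ 0x40 = 0x19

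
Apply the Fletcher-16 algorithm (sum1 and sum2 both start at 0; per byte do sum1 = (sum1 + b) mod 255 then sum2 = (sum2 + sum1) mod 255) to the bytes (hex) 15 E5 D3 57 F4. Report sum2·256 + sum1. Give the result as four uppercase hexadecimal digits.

201B

Running sums (mod 255):
  after byte 0 (15): sum1=21, sum2=21
  after byte 1 (E5): sum1=250, sum2=16
  after byte 2 (D3): sum1=206, sum2=222
  after byte 3 (57): sum1=38, sum2=5
  after byte 4 (F4): sum1=27, sum2=32
Checksum = sum2·256 + sum1 = 32·256 + 27 = 8219 = 0x201B.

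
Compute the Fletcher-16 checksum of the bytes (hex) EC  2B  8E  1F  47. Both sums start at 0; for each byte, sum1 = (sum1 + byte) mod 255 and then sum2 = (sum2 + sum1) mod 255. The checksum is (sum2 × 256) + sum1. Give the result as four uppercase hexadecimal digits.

7E0D

Running sums (mod 255):
  after byte 0 (EC): sum1=236, sum2=236
  after byte 1 (2B): sum1=24, sum2=5
  after byte 2 (8E): sum1=166, sum2=171
  after byte 3 (1F): sum1=197, sum2=113
  after byte 4 (47): sum1=13, sum2=126
Checksum = sum2·256 + sum1 = 126·256 + 13 = 32269 = 0x7E0D.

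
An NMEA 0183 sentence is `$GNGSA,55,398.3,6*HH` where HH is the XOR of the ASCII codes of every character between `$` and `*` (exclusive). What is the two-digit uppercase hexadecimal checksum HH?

69

XOR the ASCII codes of the payload characters:
  'G' = 0x47 → acc = 0x47
  'N' = 0x4E → acc = 0x09
  'G' = 0x47 → acc = 0x4E
  'S' = 0x53 → acc = 0x1D
  'A' = 0x41 → acc = 0x5C
  ',' = 0x2C → acc = 0x70
  '5' = 0x35 → acc = 0x45
  '5' = 0x35 → acc = 0x70
  ',' = 0x2C → acc = 0x5C
  '3' = 0x33 → acc = 0x6F
  '9' = 0x39 → acc = 0x56
  '8' = 0x38 → acc = 0x6E
  '.' = 0x2E → acc = 0x40
  '3' = 0x33 → acc = 0x73
  ',' = 0x2C → acc = 0x5F
  '6' = 0x36 → acc = 0x69
Checksum = 0x69.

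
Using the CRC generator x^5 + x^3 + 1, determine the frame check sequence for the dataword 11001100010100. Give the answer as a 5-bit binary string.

00111

Append 5 zeros: 1100110001010000000. Divide by 101001 (XOR where the leading bit is 1):
  pos 0: 110011 XOR 101001 = 011010
  pos 1: 110100 XOR 101001 = 011101
  pos 2: 111010 XOR 101001 = 010011
  pos 3: 100110 XOR 101001 = 001111
  pos 5: 111110 XOR 101001 = 010111
  pos 6: 101111 XOR 101001 = 000110
  pos 9: 110000 XOR 101001 = 011001
  pos 10: 110010 XOR 101001 = 011011
  pos 11: 110110 XOR 101001 = 011111
  pos 12: 111110 XOR 101001 = 010111
  pos 13: 101110 XOR 101001 = 000111
Remainder (last 5 bits) = 00111. This is the CRC / FCS.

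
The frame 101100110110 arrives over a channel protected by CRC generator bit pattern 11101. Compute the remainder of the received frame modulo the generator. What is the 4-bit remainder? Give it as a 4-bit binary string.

Modulo-2 division of 101100110110 by 11101:
  pos 0: 10110 XOR 11101 = 01011
  pos 1: 10110 XOR 11101 = 01011
  pos 2: 10111 XOR 11101 = 01010
  pos 3: 10101 XOR 11101 = 01000
  pos 4: 10000 XOR 11101 = 01101
  pos 5: 11011 XOR 11101 = 00110
  pos 7: 11010 XOR 11101 = 00111
Remainder = 0111 (nonzero — an error is detected).

0111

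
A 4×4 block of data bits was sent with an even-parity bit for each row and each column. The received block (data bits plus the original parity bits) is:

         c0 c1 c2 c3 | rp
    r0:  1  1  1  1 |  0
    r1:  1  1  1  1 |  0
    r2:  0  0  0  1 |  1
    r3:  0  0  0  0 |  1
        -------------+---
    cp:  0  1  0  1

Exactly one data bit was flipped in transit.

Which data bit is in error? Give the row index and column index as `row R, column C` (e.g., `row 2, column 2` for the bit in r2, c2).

row 3, column 1

Recompute each row's even parity and compare to rp:
  r0: data parity 0, sent rp 0 → ok
  r1: data parity 0, sent rp 0 → ok
  r2: data parity 1, sent rp 1 → ok
  r3: data parity 0, sent rp 1 → mismatch
Recompute each column's even parity and compare to cp:
  c0: data parity 0, sent cp 0 → ok
  c1: data parity 0, sent cp 1 → mismatch
  c2: data parity 0, sent cp 0 → ok
  c3: data parity 1, sent cp 1 → ok
Exactly one row (r3) and one column (c1) fail → the flipped bit is at their intersection.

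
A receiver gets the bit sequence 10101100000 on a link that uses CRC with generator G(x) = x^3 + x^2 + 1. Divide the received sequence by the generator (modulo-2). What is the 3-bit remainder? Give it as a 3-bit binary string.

Modulo-2 division of 10101100000 by 1101:
  pos 0: 1010 XOR 1101 = 0111
  pos 1: 1111 XOR 1101 = 0010
  pos 3: 1010 XOR 1101 = 0111
  pos 4: 1110 XOR 1101 = 0011
  pos 6: 1100 XOR 1101 = 0001
Remainder = 010 (nonzero — an error is detected).

010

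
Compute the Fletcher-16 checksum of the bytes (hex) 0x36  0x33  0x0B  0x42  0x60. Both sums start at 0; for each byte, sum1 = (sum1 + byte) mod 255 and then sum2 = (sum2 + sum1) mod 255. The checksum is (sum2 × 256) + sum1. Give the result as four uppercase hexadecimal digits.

Running sums (mod 255):
  after byte 0 (0x36): sum1=54, sum2=54
  after byte 1 (0x33): sum1=105, sum2=159
  after byte 2 (0x0B): sum1=116, sum2=20
  after byte 3 (0x42): sum1=182, sum2=202
  after byte 4 (0x60): sum1=23, sum2=225
Checksum = sum2·256 + sum1 = 225·256 + 23 = 57623 = 0xE117.

E117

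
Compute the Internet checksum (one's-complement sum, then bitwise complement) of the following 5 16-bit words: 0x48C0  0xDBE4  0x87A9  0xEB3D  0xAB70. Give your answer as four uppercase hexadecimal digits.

BD02

One's-complement addition (fold any carry out of bit 15 back into bit 0):
  0x48C0 + 0xDBE4 = 0x124A4 → wrap carry → 0x24A5
  0x24A5 + 0x87A9 = 0x0AC4E
  0xAC4E + 0xEB3D = 0x1978B → wrap carry → 0x978C
  0x978C + 0xAB70 = 0x142FC → wrap carry → 0x42FD
One's-complement sum = 0x42FD.
Checksum = ~0x42FD & 0xFFFF = 0xBD02.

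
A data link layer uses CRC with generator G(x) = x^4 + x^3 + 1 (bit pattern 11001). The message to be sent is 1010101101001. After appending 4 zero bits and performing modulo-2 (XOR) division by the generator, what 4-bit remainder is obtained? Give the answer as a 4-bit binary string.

1100

Append 4 zeros: 10101011010010000. Divide by 11001 (XOR where the leading bit is 1):
  pos 0: 10101 XOR 11001 = 01100
  pos 1: 11000 XOR 11001 = 00001
  pos 5: 11101 XOR 11001 = 00100
  pos 7: 10000 XOR 11001 = 01001
  pos 8: 10011 XOR 11001 = 01010
  pos 9: 10100 XOR 11001 = 01101
  pos 10: 11010 XOR 11001 = 00011
Remainder (last 4 bits) = 1100. This is the CRC / FCS.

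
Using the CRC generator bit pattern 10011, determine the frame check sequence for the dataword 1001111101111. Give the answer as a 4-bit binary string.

0001

Append 4 zeros: 10011111011110000. Divide by 10011 (XOR where the leading bit is 1):
  pos 0: 10011 XOR 10011 = 00000
  pos 5: 11101 XOR 10011 = 01110
  pos 6: 11101 XOR 10011 = 01110
  pos 7: 11101 XOR 10011 = 01110
  pos 8: 11101 XOR 10011 = 01110
  pos 9: 11100 XOR 10011 = 01111
  pos 10: 11110 XOR 10011 = 01101
  pos 11: 11010 XOR 10011 = 01001
  pos 12: 10010 XOR 10011 = 00001
Remainder (last 4 bits) = 0001. This is the CRC / FCS.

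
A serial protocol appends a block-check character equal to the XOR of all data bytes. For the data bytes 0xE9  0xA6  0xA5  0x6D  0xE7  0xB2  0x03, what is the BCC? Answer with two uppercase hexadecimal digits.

XOR the bytes together:
  start with 0xE9
  0xE9 ⊕ 0xA6 = 0x4F
  0x4F ⊕ 0xA5 = 0xEA
  0xEA ⊕ 0x6D = 0x87
  0x87 ⊕ 0xE7 = 0x60
  0x60 ⊕ 0xB2 = 0xD2
  0xD2 ⊕ 0x03 = 0xD1

D1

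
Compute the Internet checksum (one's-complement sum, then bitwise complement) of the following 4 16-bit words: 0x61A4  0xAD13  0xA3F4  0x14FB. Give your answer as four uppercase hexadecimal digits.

One's-complement addition (fold any carry out of bit 15 back into bit 0):
  0x61A4 + 0xAD13 = 0x10EB7 → wrap carry → 0x0EB8
  0x0EB8 + 0xA3F4 = 0x0B2AC
  0xB2AC + 0x14FB = 0x0C7A7
One's-complement sum = 0xC7A7.
Checksum = ~0xC7A7 & 0xFFFF = 0x3858.

3858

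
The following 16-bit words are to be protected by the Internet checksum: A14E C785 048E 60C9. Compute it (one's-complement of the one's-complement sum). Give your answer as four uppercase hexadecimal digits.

One's-complement addition (fold any carry out of bit 15 back into bit 0):
  0xA14E + 0xC785 = 0x168D3 → wrap carry → 0x68D4
  0x68D4 + 0x048E = 0x06D62
  0x6D62 + 0x60C9 = 0x0CE2B
One's-complement sum = 0xCE2B.
Checksum = ~0xCE2B & 0xFFFF = 0x31D4.

31D4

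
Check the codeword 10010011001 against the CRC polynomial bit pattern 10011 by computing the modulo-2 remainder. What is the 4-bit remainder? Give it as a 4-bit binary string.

0110

Modulo-2 division of 10010011001 by 10011:
  pos 0: 10010 XOR 10011 = 00001
  pos 4: 10110 XOR 10011 = 00101
  pos 6: 10101 XOR 10011 = 00110
Remainder = 0110 (nonzero — an error is detected).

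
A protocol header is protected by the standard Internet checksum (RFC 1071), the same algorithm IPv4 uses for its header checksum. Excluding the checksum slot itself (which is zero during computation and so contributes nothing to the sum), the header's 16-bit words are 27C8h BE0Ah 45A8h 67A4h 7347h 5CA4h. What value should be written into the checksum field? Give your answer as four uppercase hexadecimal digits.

9CF4

One's-complement addition (fold any carry out of bit 15 back into bit 0):
  0x27C8 + 0xBE0A = 0x0E5D2
  0xE5D2 + 0x45A8 = 0x12B7A → wrap carry → 0x2B7B
  0x2B7B + 0x67A4 = 0x0931F
  0x931F + 0x7347 = 0x10666 → wrap carry → 0x0667
  0x0667 + 0x5CA4 = 0x0630B
One's-complement sum = 0x630B.
Checksum = ~0x630B & 0xFFFF = 0x9CF4.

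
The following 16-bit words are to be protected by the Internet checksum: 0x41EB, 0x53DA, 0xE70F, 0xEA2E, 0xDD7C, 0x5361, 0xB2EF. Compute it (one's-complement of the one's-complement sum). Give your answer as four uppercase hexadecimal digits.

B52D

One's-complement addition (fold any carry out of bit 15 back into bit 0):
  0x41EB + 0x53DA = 0x095C5
  0x95C5 + 0xE70F = 0x17CD4 → wrap carry → 0x7CD5
  0x7CD5 + 0xEA2E = 0x16703 → wrap carry → 0x6704
  0x6704 + 0xDD7C = 0x14480 → wrap carry → 0x4481
  0x4481 + 0x5361 = 0x097E2
  0x97E2 + 0xB2EF = 0x14AD1 → wrap carry → 0x4AD2
One's-complement sum = 0x4AD2.
Checksum = ~0x4AD2 & 0xFFFF = 0xB52D.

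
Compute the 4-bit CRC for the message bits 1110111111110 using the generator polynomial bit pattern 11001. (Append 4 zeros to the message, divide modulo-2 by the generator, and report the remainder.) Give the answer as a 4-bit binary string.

Append 4 zeros: 11101111111100000. Divide by 11001 (XOR where the leading bit is 1):
  pos 0: 11101 XOR 11001 = 00100
  pos 2: 10011 XOR 11001 = 01010
  pos 3: 10101 XOR 11001 = 01100
  pos 4: 11001 XOR 11001 = 00000
  pos 9: 11100 XOR 11001 = 00101
  pos 11: 10100 XOR 11001 = 01101
  pos 12: 11010 XOR 11001 = 00011
Remainder (last 4 bits) = 0011. This is the CRC / FCS.

0011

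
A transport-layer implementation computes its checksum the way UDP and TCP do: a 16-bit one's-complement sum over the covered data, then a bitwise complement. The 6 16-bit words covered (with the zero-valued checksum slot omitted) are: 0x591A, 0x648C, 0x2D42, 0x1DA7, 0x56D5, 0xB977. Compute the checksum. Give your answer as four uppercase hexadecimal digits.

One's-complement addition (fold any carry out of bit 15 back into bit 0):
  0x591A + 0x648C = 0x0BDA6
  0xBDA6 + 0x2D42 = 0x0EAE8
  0xEAE8 + 0x1DA7 = 0x1088F → wrap carry → 0x0890
  0x0890 + 0x56D5 = 0x05F65
  0x5F65 + 0xB977 = 0x118DC → wrap carry → 0x18DD
One's-complement sum = 0x18DD.
Checksum = ~0x18DD & 0xFFFF = 0xE722.

E722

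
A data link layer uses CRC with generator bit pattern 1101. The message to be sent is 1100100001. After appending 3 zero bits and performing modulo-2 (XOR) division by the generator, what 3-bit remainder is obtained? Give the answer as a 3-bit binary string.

Append 3 zeros: 1100100001000. Divide by 1101 (XOR where the leading bit is 1):
  pos 0: 1100 XOR 1101 = 0001
  pos 3: 1100 XOR 1101 = 0001
  pos 6: 1001 XOR 1101 = 0100
  pos 7: 1000 XOR 1101 = 0101
  pos 8: 1010 XOR 1101 = 0111
  pos 9: 1110 XOR 1101 = 0011
Remainder (last 3 bits) = 011. This is the CRC / FCS.

011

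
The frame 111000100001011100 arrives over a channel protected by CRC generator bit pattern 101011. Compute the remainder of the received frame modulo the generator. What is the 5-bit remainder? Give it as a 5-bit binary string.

Modulo-2 division of 111000100001011100 by 101011:
  pos 0: 111000 XOR 101011 = 010011
  pos 1: 100111 XOR 101011 = 001100
  pos 3: 110000 XOR 101011 = 011011
  pos 4: 110110 XOR 101011 = 011101
  pos 5: 111010 XOR 101011 = 010001
  pos 6: 100011 XOR 101011 = 001000
  pos 8: 100001 XOR 101011 = 001010
  pos 10: 101011 XOR 101011 = 000000
Remainder = 00000 (zero — the frame passes the CRC check).

00000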